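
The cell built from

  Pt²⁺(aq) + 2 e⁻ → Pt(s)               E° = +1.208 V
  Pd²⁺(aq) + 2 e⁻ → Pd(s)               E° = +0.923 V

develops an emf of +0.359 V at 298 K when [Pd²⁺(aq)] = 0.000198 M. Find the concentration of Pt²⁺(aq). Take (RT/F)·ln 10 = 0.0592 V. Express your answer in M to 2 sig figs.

The Pt²⁺/Pt couple has the larger reduction potential, so it is the cathode: E°cell = +1.208 − (+0.923) = +0.285 V and n = 2.
Since E = E° − (0.0592/n)·log Q, log Q = n(E° − E)/0.0592 = −2.500.
For Pt²⁺(aq) + Pd(s) → Pt(s) + Pd²⁺(aq), the reaction quotient is Q = [Pd²⁺(aq)] / [Pt²⁺(aq)].
Isolating [Pt²⁺(aq)] in Q = 10^{−2.500} yields log [Pt²⁺(aq)] = −1.203, i.e. 0.063 M.

0.063 M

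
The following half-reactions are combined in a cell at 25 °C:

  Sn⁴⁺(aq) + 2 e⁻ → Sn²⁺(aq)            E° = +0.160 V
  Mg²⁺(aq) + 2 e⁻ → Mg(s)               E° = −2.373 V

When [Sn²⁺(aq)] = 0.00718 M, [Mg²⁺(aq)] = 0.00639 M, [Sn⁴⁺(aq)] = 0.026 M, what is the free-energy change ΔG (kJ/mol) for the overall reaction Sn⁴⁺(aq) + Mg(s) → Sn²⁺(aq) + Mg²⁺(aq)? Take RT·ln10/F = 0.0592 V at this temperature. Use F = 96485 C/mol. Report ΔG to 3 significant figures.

E°cell = +0.160 − (−2.373) = +2.533 V; the balanced reaction transfers n = 2 electrons.
Here Q = ([Sn²⁺(aq)]·[Mg²⁺(aq)]) / [Sn⁴⁺(aq)] = 0.00176 (log Q = −2.753), giving E = +2.533 − (0.0592/2)·(−2.753) = +2.6145 V.
Finally ΔG = −nFE = −(2)(96485 C/mol)(+2.6145 V) = −505 kJ/mol.

−505 kJ/mol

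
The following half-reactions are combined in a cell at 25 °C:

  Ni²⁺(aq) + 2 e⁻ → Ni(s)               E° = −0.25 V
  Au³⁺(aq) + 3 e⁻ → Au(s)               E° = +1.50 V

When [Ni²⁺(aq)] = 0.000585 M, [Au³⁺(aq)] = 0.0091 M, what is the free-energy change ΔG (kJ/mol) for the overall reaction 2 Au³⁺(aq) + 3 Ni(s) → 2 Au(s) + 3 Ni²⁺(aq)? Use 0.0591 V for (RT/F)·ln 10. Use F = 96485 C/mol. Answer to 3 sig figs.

With Au³⁺/Au reduced at the cathode, E°cell = +1.50 − (−0.25) = +1.75 V and n = 6.
The reaction quotient is [Ni²⁺(aq)]^3 / [Au³⁺(aq)]^2 = 2.42×10^−6; by Nernst, E = +1.75 − (0.0591/6)(−5.617) = +1.8053 V.
Then ΔG = −nFE = −6 × 96485 × +1.8053 J/mol = −1050 kJ/mol.

−1050 kJ/mol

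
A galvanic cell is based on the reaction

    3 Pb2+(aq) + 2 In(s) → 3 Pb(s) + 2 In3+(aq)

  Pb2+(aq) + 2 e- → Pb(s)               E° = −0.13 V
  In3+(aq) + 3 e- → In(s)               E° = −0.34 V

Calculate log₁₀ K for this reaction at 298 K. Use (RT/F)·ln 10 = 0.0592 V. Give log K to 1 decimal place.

log K = 21.3

The Pb²⁺/Pb couple is reduced (cathode); E°cell = −0.13 − (−0.34) = +0.21 V with n = 6.
At equilibrium E = 0, so log K = nE°cell / 0.0592 = (6)(+0.21) / 0.0592 = 21.3.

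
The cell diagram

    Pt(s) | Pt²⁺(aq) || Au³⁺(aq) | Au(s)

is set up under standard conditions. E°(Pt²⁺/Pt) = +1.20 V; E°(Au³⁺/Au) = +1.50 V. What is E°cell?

+0.30 V

By convention the left-hand electrode in cell notation is the anode (oxidation) and the right-hand electrode is the cathode (reduction).
E°cell = E°(right) − E°(left) = +1.50 − (+1.20) = +0.30 V.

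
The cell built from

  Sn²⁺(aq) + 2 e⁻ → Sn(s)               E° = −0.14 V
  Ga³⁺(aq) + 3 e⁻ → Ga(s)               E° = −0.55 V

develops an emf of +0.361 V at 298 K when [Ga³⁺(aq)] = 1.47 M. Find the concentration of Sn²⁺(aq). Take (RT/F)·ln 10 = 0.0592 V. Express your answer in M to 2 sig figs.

The Sn²⁺/Sn couple has the larger reduction potential, so it is the cathode: E°cell = −0.14 − (−0.55) = +0.41 V and n = 6.
Rearranging E = E° − (0.0592/n)·log Q gives log Q = 6(+0.41 − (+0.361))/0.0592 = 4.966.
Balancing electrons gives 3 Sn²⁺(aq) + 2 Ga(s) → 3 Sn(s) + 2 Ga³⁺(aq); thus Q = [Ga³⁺(aq)]^2 / [Sn²⁺(aq)]^3.
Isolating [Sn²⁺(aq)] in Q = 10^{4.966} yields log [Sn²⁺(aq)] = −1.544, i.e. 0.029 M.

0.029 M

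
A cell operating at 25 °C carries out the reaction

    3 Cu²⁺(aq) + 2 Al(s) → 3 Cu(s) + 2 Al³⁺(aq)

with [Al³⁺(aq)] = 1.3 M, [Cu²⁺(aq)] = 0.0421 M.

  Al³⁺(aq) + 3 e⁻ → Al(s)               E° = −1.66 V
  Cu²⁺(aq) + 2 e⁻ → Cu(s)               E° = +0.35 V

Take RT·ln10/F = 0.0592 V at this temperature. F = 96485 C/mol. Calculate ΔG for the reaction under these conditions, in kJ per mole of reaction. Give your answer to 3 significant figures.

The standard cell potential is +0.35 − (−1.66) = +2.01 V, with n = 6 electrons in the balanced equation.
The reaction quotient is [Al³⁺(aq)]^2 / [Cu²⁺(aq)]^3 = 2.26×10^4; by Nernst, E = +2.01 − (0.0592/6)(4.355) = +1.9670 V.
ΔG = −nFE = −(6)(96485)(+1.9670) J/mol = −1140 kJ/mol.

−1140 kJ/mol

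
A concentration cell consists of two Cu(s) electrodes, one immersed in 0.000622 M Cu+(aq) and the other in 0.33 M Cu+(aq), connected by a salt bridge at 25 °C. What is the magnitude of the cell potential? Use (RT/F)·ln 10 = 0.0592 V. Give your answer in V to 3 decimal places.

0.161 V

For a concentration cell E°cell = 0, since both electrodes use the same couple.
The compartment with the higher Cu+(aq) concentration (0.33 M) acts as the cathode; ions are reduced there and produced at the dilute (0.000622 M) anode.
With n = 1, Ecell = −(0.0592/1)·log([dilute]/[conc]) = −(0.0592/1)·log(0.000622/0.33) = +0.161 V.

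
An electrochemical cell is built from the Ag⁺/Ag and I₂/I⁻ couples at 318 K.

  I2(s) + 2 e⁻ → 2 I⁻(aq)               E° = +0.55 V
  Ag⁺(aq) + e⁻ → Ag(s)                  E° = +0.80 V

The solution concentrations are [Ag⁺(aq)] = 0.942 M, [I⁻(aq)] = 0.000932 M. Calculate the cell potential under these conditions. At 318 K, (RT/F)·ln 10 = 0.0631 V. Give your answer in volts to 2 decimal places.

Since E°(Ag⁺/Ag) > E°(I₂/I⁻), Ag⁺/Ag serves as the cathode.
E°cell = E°cat − E°an = +0.80 − (+0.55) = +0.25 V; n = 2.
The balanced reaction is 2 Ag⁺(aq) + 2 I⁻(aq) → 2 Ag(s) + I2(s), so Q = 1 / ([Ag⁺(aq)]^2·[I⁻(aq)]^2) = 1.3×10^6 and log Q = 6.113.
Applying E = E° − (RT ln10/nF)·log Q gives +0.25 − (0.0631/2)(6.113) = +0.06 V.

+0.06 V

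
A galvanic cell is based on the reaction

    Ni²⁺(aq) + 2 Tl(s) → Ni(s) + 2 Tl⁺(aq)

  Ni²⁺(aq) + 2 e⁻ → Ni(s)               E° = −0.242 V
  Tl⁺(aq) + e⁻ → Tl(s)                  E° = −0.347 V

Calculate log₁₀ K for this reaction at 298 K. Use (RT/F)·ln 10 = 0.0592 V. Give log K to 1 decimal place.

log K = 3.5

The Ni²⁺/Ni couple is reduced (cathode); E°cell = −0.242 − (−0.347) = +0.105 V with n = 2.
At equilibrium E = 0, so log K = nE°cell / 0.0592 = (2)(+0.105) / 0.0592 = 3.5.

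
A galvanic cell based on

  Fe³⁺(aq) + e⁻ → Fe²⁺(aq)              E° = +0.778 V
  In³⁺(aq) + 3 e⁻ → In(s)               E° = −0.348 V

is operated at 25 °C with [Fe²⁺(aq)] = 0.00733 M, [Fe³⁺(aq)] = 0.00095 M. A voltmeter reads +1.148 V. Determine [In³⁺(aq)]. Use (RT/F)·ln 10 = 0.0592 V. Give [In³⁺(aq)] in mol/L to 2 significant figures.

With Fe³⁺/Fe²⁺ at the cathode and In³⁺/In at the anode, E°cell = +0.778 − (−0.348) = +1.126 V (n = 3).
Since E = E° − (0.0592/n)·log Q, log Q = n(E° − E)/0.0592 = −1.115.
For 3 Fe³⁺(aq) + In(s) → 3 Fe²⁺(aq) + In³⁺(aq), the reaction quotient is Q = ([Fe²⁺(aq)]^3·[In³⁺(aq)]) / [Fe³⁺(aq)]^3.
Isolating [In³⁺(aq)] in Q = 10^{−1.115} yields log [In³⁺(aq)] = −3.777, i.e. 0.00017 M.

0.00017 M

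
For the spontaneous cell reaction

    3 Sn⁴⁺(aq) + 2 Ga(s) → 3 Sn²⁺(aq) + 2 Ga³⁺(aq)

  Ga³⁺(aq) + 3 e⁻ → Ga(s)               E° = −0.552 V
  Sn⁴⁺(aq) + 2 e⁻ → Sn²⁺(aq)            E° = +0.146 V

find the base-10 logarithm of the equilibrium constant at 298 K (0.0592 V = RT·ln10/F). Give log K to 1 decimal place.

log K = 70.7

The Sn⁴⁺/Sn²⁺ couple is reduced (cathode); E°cell = +0.146 − (−0.552) = +0.698 V with n = 6.
At equilibrium E = 0, so log K = nE°cell / 0.0592 = (6)(+0.698) / 0.0592 = 70.7.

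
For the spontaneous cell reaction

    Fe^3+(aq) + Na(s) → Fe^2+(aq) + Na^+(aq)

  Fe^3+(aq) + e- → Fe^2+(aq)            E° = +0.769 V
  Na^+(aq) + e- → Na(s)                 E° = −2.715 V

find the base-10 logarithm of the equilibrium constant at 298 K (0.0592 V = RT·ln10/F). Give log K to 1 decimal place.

The Fe³⁺/Fe²⁺ couple is reduced (cathode); E°cell = +0.769 − (−2.715) = +3.484 V with n = 1.
At equilibrium E = 0, so log K = nE°cell / 0.0592 = (1)(+3.484) / 0.0592 = 58.9.

log K = 58.9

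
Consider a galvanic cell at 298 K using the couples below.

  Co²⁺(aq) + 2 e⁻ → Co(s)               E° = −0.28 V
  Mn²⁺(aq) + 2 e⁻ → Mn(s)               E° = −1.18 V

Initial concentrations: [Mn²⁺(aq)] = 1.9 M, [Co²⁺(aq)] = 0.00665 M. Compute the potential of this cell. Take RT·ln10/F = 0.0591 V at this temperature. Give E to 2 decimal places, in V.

+0.83 V

The Co²⁺/Co couple has the more positive E°, so it is the cathode; Mn²⁺/Mn is the anode.
E°cell = E°cat − E°an = −0.28 − (−1.18) = +0.90 V; n = 2.
The balanced reaction is Co²⁺(aq) + Mn(s) → Co(s) + Mn²⁺(aq), so Q = [Mn²⁺(aq)] / [Co²⁺(aq)] = 286 and log Q = 2.456.
By the Nernst equation, E = +0.90 − (0.0591/2)·(2.456) = +0.83 V.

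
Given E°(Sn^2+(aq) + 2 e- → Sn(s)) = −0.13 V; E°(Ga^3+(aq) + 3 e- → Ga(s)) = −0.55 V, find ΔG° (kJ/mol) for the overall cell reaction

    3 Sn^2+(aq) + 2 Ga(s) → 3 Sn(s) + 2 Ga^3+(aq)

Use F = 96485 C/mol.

In the reaction as written Sn^2+(aq) is reduced, so the Sn²⁺/Sn couple is the cathode and Ga³⁺/Ga is the anode.
E°cell = −0.13 − (−0.55) = +0.42 V; balancing electrons gives n = 6.
ΔG° = −nFE°cell = −(6)(96485)(+0.42) J/mol = −243 kJ/mol.

−243 kJ/mol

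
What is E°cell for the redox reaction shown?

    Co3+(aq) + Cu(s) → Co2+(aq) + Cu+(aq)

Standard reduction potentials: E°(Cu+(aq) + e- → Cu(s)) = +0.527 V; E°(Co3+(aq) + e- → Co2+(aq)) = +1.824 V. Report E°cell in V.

Co3+(aq) gains electrons, so the Co³⁺/Co²⁺ couple is the cathode; the Cu⁺/Cu couple is the anode.
E°cell = E°(cathode) − E°(anode) = +1.824 − (+0.527) = +1.297 V.

+1.297 V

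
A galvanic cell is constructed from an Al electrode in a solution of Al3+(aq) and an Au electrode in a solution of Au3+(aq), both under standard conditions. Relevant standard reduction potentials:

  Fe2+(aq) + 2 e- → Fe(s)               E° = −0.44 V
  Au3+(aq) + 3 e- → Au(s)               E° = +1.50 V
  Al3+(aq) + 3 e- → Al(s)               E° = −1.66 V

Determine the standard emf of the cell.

+3.16 V

Of the two couples in this cell, the one with the more positive reduction potential is reduced at the cathode: here that is Au³⁺/Au (+1.50 V); Al³⁺/Al (−1.66 V) is the anode.
E°cell = E°(cathode) − E°(anode) = +1.50 − (−1.66) = +3.16 V.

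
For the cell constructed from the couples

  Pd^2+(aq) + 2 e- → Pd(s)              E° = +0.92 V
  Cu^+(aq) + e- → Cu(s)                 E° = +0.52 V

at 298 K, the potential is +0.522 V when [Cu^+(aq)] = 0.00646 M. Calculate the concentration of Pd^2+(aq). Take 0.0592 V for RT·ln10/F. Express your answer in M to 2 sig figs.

With Pd²⁺/Pd at the cathode and Cu⁺/Cu at the anode, E°cell = +0.92 − (+0.52) = +0.40 V (n = 2).
From the Nernst equation, log Q = n(E° − E)/0.0592 = 2·(+0.40 − (+0.522))/0.0592 = −4.122.
The balanced reaction is Pd^2+(aq) + 2 Cu(s) → Pd(s) + 2 Cu^+(aq), so Q = [Cu^+(aq)]^2 / [Pd^2+(aq)].
Solving for the unknown gives log [Pd^2+(aq)] = −0.258, so [Pd^2+(aq)] ≈ 0.55 M.

0.55 M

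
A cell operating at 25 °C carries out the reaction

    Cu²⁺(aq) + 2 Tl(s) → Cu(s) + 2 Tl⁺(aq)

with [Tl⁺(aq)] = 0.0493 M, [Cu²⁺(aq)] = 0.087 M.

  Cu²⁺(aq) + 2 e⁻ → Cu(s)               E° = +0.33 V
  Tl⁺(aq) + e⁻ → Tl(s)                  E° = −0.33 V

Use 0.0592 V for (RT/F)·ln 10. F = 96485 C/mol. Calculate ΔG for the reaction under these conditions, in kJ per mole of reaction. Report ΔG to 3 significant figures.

E°cell = +0.33 − (−0.33) = +0.66 V; the balanced reaction transfers n = 2 electrons.
The reaction quotient is [Tl⁺(aq)]^2 / [Cu²⁺(aq)] = 0.0279; by Nernst, E = +0.66 − (0.0592/2)(−1.554) = +0.7060 V.
Then ΔG = −nFE = −2 × 96485 × +0.7060 J/mol = −136 kJ/mol.

−136 kJ/mol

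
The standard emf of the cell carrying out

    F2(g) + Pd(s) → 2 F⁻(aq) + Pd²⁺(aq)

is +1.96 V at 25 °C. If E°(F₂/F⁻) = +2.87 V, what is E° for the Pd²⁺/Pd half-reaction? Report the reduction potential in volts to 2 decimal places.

In the reaction as written the F₂/F⁻ couple is reduced (cathode) and Pd²⁺/Pd is oxidized (anode), so E°cell = E°(F₂/F⁻) − E°(Pd²⁺/Pd).
E°(Pd²⁺/Pd) = E°(cathode) − E°cell = +2.87 − (+1.96) = +0.91 V.

+0.91 V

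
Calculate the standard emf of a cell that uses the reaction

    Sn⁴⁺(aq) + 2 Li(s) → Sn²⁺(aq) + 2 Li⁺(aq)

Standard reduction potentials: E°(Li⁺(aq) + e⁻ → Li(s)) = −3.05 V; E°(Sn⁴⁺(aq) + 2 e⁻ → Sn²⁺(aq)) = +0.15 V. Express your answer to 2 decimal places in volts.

In the reaction as written, Sn⁴⁺(aq) is reduced (cathode) and Li⁺(aq) is produced by oxidation at the anode.
E°cell = E°(cathode) − E°(anode) = +0.15 − (−3.05) = +3.20 V.

+3.20 V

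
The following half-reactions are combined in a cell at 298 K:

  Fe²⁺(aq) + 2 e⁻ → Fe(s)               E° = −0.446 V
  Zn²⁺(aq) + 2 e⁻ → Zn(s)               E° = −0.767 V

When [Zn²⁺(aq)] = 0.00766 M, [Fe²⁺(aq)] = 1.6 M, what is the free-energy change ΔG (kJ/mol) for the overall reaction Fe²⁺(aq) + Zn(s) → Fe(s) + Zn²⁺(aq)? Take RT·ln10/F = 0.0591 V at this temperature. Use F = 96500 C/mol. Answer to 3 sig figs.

The standard cell potential is −0.446 − (−0.767) = +0.321 V, with n = 2 electrons in the balanced equation.
Here Q = [Zn²⁺(aq)] / [Fe²⁺(aq)] = 0.00479 (log Q = −2.320), giving E = +0.321 − (0.0591/2)·(−2.320) = +0.3896 V.
Then ΔG = −nFE = −2 × 96500 × +0.3896 J/mol = −75.2 kJ/mol.

−75.2 kJ/mol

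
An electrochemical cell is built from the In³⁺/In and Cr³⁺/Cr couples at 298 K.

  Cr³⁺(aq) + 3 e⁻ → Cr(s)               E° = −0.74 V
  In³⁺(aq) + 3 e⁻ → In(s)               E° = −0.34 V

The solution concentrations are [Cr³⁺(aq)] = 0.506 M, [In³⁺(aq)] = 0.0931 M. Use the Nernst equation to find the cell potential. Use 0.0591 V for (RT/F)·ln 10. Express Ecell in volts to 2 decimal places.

+0.39 V

In³⁺/In is reduced (cathode, E° = −0.34 V) and Cr³⁺/Cr is oxidized (anode).
E°cell = −0.34 − (−0.74) = +0.40 V, with n = 3 electrons transferred.
Balancing gives In³⁺(aq) + Cr(s) → In(s) + Cr³⁺(aq); hence Q = [Cr³⁺(aq)] / [In³⁺(aq)] = 5.44 (log Q = 0.735).
By the Nernst equation, E = +0.40 − (0.0591/3)·(0.735) = +0.39 V.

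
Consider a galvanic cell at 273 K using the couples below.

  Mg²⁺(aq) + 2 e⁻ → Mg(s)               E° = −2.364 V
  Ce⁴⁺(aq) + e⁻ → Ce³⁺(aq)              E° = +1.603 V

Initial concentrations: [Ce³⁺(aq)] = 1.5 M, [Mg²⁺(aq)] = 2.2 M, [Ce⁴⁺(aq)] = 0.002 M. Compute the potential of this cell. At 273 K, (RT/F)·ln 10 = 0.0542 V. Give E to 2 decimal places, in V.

+3.80 V

Since E°(Ce⁴⁺/Ce³⁺) > E°(Mg²⁺/Mg), Ce⁴⁺/Ce³⁺ serves as the cathode.
The standard potential is +1.603 − (−2.364) = +3.967 V and the balanced reaction transfers n = 2 electrons.
Balancing gives 2 Ce⁴⁺(aq) + Mg(s) → 2 Ce³⁺(aq) + Mg²⁺(aq); hence Q = ([Ce³⁺(aq)]^2·[Mg²⁺(aq)]) / [Ce⁴⁺(aq)]^2 = 1.24×10^6 (log Q = 6.093).
By the Nernst equation, E = +3.967 − (0.0542/2)·(6.093) = +3.80 V.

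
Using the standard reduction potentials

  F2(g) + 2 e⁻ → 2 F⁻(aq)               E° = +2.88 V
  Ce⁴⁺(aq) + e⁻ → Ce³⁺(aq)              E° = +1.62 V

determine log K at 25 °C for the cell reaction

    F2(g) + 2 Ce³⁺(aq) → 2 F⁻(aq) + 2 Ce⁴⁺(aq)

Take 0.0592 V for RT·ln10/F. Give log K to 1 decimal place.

log K = 42.6

The F₂/F⁻ couple is reduced (cathode); E°cell = +2.88 − (+1.62) = +1.26 V with n = 2.
At equilibrium E = 0, so log K = nE°cell / 0.0592 = (2)(+1.26) / 0.0592 = 42.6.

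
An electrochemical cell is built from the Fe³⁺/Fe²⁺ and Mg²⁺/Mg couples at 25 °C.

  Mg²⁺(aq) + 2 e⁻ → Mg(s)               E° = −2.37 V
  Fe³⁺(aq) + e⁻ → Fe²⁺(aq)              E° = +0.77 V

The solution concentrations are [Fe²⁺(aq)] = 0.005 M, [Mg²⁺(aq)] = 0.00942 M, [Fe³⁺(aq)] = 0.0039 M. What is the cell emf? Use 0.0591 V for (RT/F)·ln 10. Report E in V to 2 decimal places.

Since E°(Fe³⁺/Fe²⁺) > E°(Mg²⁺/Mg), Fe³⁺/Fe²⁺ serves as the cathode.
E°cell = +0.77 − (−2.37) = +3.14 V, with n = 2 electrons transferred.
The balanced reaction is 2 Fe³⁺(aq) + Mg(s) → 2 Fe²⁺(aq) + Mg²⁺(aq), so Q = ([Fe²⁺(aq)]^2·[Mg²⁺(aq)]) / [Fe³⁺(aq)]^2 = 0.0155 and log Q = −1.810.
By the Nernst equation, E = +3.14 − (0.0591/2)·(−1.810) = +3.19 V.

+3.19 V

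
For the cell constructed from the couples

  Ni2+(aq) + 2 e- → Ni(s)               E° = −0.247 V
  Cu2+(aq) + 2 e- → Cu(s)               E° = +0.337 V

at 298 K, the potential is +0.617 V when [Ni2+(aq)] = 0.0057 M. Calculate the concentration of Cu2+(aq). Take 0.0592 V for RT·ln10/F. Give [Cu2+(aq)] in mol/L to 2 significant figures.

0.074 M

The Cu²⁺/Cu couple has the larger reduction potential, so it is the cathode: E°cell = +0.337 − (−0.247) = +0.584 V and n = 2.
Since E = E° − (0.0592/n)·log Q, log Q = n(E° − E)/0.0592 = −1.115.
The balanced reaction is Cu2+(aq) + Ni(s) → Cu(s) + Ni2+(aq), so Q = [Ni2+(aq)] / [Cu2+(aq)].
Substituting the known concentrations and solving, log [Cu2+(aq)] = −1.129 and [Cu2+(aq)] = 0.074 M.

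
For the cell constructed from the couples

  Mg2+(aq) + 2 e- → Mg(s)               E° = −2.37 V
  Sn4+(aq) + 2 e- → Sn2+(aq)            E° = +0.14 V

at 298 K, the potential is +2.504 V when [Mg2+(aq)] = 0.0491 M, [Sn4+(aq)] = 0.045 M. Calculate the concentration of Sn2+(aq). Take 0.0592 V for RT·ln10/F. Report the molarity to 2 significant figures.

Sn⁴⁺/Sn²⁺ is the cathode (higher E°); E°cell = +0.14 − (−2.37) = +2.51 V with n = 2.
Since E = E° − (0.0592/n)·log Q, log Q = n(E° − E)/0.0592 = 0.203.
The balanced reaction is Sn4+(aq) + Mg(s) → Sn2+(aq) + Mg2+(aq), so Q = ([Sn2+(aq)]·[Mg2+(aq)]) / [Sn4+(aq)].
Isolating [Sn2+(aq)] in Q = 10^{0.203} yields log [Sn2+(aq)] = 0.165, i.e. 1.5 M.

1.5 M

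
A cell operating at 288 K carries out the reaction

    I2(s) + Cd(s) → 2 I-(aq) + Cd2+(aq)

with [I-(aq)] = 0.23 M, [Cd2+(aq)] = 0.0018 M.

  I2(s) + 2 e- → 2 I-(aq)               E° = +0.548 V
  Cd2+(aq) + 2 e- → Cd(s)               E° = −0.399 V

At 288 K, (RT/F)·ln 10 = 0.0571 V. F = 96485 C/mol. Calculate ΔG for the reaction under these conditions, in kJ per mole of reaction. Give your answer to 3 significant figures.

With I₂/I⁻ reduced at the cathode, E°cell = +0.548 − (−0.399) = +0.947 V and n = 2.
Here Q = [I-(aq)]^2·[Cd2+(aq)] = 9.52×10^−5 (log Q = −4.021), giving E = +0.947 − (0.0571/2)·(−4.021) = +1.0618 V.
Finally ΔG = −nFE = −(2)(96485 C/mol)(+1.0618 V) = −205 kJ/mol.

−205 kJ/mol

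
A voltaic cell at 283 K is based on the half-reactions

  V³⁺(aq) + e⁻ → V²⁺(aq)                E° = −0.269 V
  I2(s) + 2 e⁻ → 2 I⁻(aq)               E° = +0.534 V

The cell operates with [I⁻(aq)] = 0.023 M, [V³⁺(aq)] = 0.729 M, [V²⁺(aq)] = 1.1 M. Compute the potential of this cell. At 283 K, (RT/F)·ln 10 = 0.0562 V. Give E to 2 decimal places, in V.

I₂/I⁻ is reduced (cathode, E° = +0.534 V) and V³⁺/V²⁺ is oxidized (anode).
E°cell = E°cat − E°an = +0.534 − (−0.269) = +0.803 V; n = 2.
For the overall reaction I2(s) + 2 V²⁺(aq) → 2 I⁻(aq) + 2 V³⁺(aq), Q = ([I⁻(aq)]^2·[V³⁺(aq)]^2) / [V²⁺(aq)]^2 = 0.000232, giving log Q = −3.634.
Applying E = E° − (RT ln10/nF)·log Q gives +0.803 − (0.0562/2)(−3.634) = +0.91 V.

+0.91 V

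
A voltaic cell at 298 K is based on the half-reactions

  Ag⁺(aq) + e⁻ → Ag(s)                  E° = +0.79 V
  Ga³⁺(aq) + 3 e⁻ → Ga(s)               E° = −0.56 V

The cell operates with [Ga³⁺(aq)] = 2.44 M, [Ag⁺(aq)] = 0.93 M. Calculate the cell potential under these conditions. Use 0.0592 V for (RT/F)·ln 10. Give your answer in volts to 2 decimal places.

The Ag⁺/Ag couple has the more positive E°, so it is the cathode; Ga³⁺/Ga is the anode.
The standard potential is +0.79 − (−0.56) = +1.35 V and the balanced reaction transfers n = 3 electrons.
For the overall reaction 3 Ag⁺(aq) + Ga(s) → 3 Ag(s) + Ga³⁺(aq), Q = [Ga³⁺(aq)] / [Ag⁺(aq)]^3 = 3.03, giving log Q = 0.482.
Applying E = E° − (RT ln10/nF)·log Q gives +1.35 − (0.0592/3)(0.482) = +1.34 V.

+1.34 V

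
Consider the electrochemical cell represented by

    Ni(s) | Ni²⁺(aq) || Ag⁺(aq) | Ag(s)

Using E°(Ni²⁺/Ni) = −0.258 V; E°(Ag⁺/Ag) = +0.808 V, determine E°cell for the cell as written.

By convention the left-hand electrode in cell notation is the anode (oxidation) and the right-hand electrode is the cathode (reduction).
E°cell = E°(right) − E°(left) = +0.808 − (−0.258) = +1.066 V.

+1.066 V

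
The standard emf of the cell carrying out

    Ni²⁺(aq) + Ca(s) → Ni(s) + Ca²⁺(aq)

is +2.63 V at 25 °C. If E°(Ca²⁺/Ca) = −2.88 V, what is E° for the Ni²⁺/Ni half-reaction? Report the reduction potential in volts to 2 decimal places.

In the reaction as written the Ni²⁺/Ni couple is reduced (cathode) and Ca²⁺/Ca is oxidized (anode), so E°cell = E°(Ni²⁺/Ni) − E°(Ca²⁺/Ca).
E°(Ni²⁺/Ni) = E°cell + E°(anode) = +2.63 + (−2.88) = −0.25 V.

−0.25 V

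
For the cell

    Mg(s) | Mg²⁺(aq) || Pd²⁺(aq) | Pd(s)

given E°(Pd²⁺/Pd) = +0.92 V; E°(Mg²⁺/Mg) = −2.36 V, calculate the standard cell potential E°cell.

By convention the left-hand electrode in cell notation is the anode (oxidation) and the right-hand electrode is the cathode (reduction).
E°cell = E°(right) − E°(left) = +0.92 − (−2.36) = +3.28 V.

+3.28 V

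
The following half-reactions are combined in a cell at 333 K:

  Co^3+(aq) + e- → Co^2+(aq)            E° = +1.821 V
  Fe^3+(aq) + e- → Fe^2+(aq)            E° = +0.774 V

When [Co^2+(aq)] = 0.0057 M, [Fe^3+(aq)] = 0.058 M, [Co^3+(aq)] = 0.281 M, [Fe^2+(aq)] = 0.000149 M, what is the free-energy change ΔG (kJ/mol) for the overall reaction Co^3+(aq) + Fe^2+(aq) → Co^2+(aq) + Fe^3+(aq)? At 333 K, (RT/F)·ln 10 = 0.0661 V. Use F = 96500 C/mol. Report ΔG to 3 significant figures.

The standard cell potential is +1.821 − (+0.774) = +1.047 V, with n = 1 electron in the balanced equation.
Q = ([Co^2+(aq)]·[Fe^3+(aq)]) / ([Co^3+(aq)]·[Fe^2+(aq)]) = 7.9, so log Q = 0.897 and E = +1.047 − (0.0661/1)(0.897) = +0.9877 V.
Finally ΔG = −nFE = −(1)(96500 C/mol)(+0.9877 V) = −95.3 kJ/mol.

−95.3 kJ/mol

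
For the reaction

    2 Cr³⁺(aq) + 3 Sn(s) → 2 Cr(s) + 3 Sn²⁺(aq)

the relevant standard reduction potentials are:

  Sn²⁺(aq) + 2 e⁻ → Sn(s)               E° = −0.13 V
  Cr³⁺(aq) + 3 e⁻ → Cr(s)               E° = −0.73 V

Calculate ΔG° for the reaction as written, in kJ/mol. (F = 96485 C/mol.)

In the reaction as written Cr³⁺(aq) is reduced, so the Cr³⁺/Cr couple is the cathode and Sn²⁺/Sn is the anode.
E°cell = −0.73 − (−0.13) = −0.60 V; balancing electrons gives n = 6.
ΔG° = −nFE°cell = −(6)(96485)(−0.60) J/mol = +347 kJ/mol.

+347 kJ/mol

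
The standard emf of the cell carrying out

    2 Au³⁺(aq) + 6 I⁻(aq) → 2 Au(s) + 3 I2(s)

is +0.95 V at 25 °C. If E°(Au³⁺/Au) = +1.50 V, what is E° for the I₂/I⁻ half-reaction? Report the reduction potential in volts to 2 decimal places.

In the reaction as written the Au³⁺/Au couple is reduced (cathode) and I₂/I⁻ is oxidized (anode), so E°cell = E°(Au³⁺/Au) − E°(I₂/I⁻).
E°(I₂/I⁻) = E°(cathode) − E°cell = +1.50 − (+0.95) = +0.55 V.

+0.55 V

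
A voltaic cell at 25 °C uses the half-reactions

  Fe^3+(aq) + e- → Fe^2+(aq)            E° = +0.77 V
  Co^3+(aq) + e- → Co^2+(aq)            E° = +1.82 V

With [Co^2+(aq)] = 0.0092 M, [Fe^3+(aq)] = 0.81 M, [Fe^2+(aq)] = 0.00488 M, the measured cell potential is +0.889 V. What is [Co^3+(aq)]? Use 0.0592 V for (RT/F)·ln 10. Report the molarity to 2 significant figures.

With Co³⁺/Co²⁺ at the cathode and Fe³⁺/Fe²⁺ at the anode, E°cell = +1.82 − (+0.77) = +1.05 V (n = 1).
Rearranging E = E° − (0.0592/n)·log Q gives log Q = 1(+1.05 − (+0.889))/0.0592 = 2.720.
Balancing electrons gives Co^3+(aq) + Fe^2+(aq) → Co^2+(aq) + Fe^3+(aq); thus Q = ([Co^2+(aq)]·[Fe^3+(aq)]) / ([Co^3+(aq)]·[Fe^2+(aq)]).
Solving for the unknown gives log [Co^3+(aq)] = −2.536, so [Co^3+(aq)] ≈ 0.0029 M.

0.0029 M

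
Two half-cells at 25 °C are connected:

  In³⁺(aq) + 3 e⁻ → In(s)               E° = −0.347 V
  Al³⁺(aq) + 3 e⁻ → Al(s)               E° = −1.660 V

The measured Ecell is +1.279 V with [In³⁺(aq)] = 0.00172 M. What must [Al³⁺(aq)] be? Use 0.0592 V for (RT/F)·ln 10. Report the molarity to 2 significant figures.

0.091 M

The In³⁺/In couple has the larger reduction potential, so it is the cathode: E°cell = −0.347 − (−1.660) = +1.313 V and n = 3.
Rearranging E = E° − (0.0592/n)·log Q gives log Q = 3(+1.313 − (+1.279))/0.0592 = 1.723.
Balancing electrons gives In³⁺(aq) + Al(s) → In(s) + Al³⁺(aq); thus Q = [Al³⁺(aq)] / [In³⁺(aq)].
Isolating [Al³⁺(aq)] in Q = 10^{1.723} yields log [Al³⁺(aq)] = −1.041, i.e. 0.091 M.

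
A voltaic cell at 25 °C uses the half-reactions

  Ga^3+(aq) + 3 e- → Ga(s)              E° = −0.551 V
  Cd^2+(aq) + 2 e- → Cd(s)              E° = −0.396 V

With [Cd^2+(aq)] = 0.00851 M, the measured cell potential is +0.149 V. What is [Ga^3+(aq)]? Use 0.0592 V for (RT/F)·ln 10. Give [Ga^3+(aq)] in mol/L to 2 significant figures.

0.0016 M

Cd²⁺/Cd is the cathode (higher E°); E°cell = −0.396 − (−0.551) = +0.155 V with n = 6.
Rearranging E = E° − (0.0592/n)·log Q gives log Q = 6(+0.155 − (+0.149))/0.0592 = 0.608.
Balancing electrons gives 3 Cd^2+(aq) + 2 Ga(s) → 3 Cd(s) + 2 Ga^3+(aq); thus Q = [Ga^3+(aq)]^2 / [Cd^2+(aq)]^3.
Solving for the unknown gives log [Ga^3+(aq)] = −2.801, so [Ga^3+(aq)] ≈ 0.0016 M.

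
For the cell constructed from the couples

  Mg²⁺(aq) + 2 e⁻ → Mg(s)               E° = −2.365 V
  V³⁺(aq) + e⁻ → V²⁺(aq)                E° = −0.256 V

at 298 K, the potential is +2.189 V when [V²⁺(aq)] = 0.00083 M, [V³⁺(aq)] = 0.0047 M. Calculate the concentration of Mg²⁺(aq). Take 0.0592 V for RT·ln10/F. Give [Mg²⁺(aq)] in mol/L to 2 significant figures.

V³⁺/V²⁺ is the cathode (higher E°); E°cell = −0.256 − (−2.365) = +2.109 V with n = 2.
From the Nernst equation, log Q = n(E° − E)/0.0592 = 2·(+2.109 − (+2.189))/0.0592 = −2.703.
Balancing electrons gives 2 V³⁺(aq) + Mg(s) → 2 V²⁺(aq) + Mg²⁺(aq); thus Q = ([V²⁺(aq)]^2·[Mg²⁺(aq)]) / [V³⁺(aq)]^2.
Substituting the known concentrations and solving, log [Mg²⁺(aq)] = −1.197 and [Mg²⁺(aq)] = 0.064 M.

0.064 M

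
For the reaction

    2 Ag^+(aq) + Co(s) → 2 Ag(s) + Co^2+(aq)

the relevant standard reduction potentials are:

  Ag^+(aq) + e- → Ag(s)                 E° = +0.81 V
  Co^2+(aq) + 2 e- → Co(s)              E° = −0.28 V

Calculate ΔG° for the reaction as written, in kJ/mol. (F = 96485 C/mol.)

In the reaction as written Ag^+(aq) is reduced, so the Ag⁺/Ag couple is the cathode and Co²⁺/Co is the anode.
E°cell = +0.81 − (−0.28) = +1.09 V; balancing electrons gives n = 2.
ΔG° = −nFE°cell = −(2)(96485)(+1.09) J/mol = −210 kJ/mol.

−210 kJ/mol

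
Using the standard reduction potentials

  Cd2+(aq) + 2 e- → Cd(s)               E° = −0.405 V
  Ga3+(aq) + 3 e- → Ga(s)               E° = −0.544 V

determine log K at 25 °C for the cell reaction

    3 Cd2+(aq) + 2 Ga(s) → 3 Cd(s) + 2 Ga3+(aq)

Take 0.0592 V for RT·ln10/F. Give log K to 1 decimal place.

The Cd²⁺/Cd couple is reduced (cathode); E°cell = −0.405 − (−0.544) = +0.139 V with n = 6.
At equilibrium E = 0, so log K = nE°cell / 0.0592 = (6)(+0.139) / 0.0592 = 14.1.

log K = 14.1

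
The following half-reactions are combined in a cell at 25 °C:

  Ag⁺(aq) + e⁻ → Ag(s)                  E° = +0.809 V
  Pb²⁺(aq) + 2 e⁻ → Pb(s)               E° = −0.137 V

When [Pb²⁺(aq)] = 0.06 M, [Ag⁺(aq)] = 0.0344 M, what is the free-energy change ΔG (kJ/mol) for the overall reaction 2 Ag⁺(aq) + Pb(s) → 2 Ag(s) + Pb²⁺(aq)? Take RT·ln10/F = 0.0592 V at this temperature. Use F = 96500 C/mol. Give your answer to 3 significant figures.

−173 kJ/mol

The standard cell potential is +0.809 − (−0.137) = +0.946 V, with n = 2 electrons in the balanced equation.
Here Q = [Pb²⁺(aq)] / [Ag⁺(aq)]^2 = 50.7 (log Q = 1.705), giving E = +0.946 − (0.0592/2)·(1.705) = +0.8955 V.
ΔG = −nFE = −(2)(96500)(+0.8955) J/mol = −173 kJ/mol.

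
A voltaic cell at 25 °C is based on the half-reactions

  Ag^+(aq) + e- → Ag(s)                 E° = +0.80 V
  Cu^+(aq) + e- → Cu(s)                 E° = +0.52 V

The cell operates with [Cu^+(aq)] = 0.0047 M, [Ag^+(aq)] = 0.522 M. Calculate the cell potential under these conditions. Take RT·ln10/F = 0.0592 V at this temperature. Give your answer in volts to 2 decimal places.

+0.40 V

Since E°(Ag⁺/Ag) > E°(Cu⁺/Cu), Ag⁺/Ag serves as the cathode.
E°cell = +0.80 − (+0.52) = +0.28 V, with n = 1 electron transferred.
For the overall reaction Ag^+(aq) + Cu(s) → Ag(s) + Cu^+(aq), Q = [Cu^+(aq)] / [Ag^+(aq)] = 0.009, giving log Q = −2.046.
By the Nernst equation, E = +0.28 − (0.0592/1)·(−2.046) = +0.40 V.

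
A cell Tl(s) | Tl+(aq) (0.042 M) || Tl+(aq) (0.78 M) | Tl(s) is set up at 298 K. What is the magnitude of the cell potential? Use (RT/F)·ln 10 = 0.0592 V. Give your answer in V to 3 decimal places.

For a concentration cell E°cell = 0, since both electrodes use the same couple.
The compartment with the higher Tl+(aq) concentration (0.78 M) acts as the cathode; ions are reduced there and produced at the dilute (0.042 M) anode.
With n = 1, Ecell = −(0.0592/1)·log([dilute]/[conc]) = −(0.0592/1)·log(0.042/0.78) = +0.075 V.

0.075 V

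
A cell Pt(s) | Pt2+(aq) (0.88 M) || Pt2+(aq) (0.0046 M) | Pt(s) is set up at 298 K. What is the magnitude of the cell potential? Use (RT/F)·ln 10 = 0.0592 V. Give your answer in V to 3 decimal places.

0.068 V

For a concentration cell E°cell = 0, since both electrodes use the same couple.
The compartment with the higher Pt2+(aq) concentration (0.88 M) acts as the cathode; ions are reduced there and produced at the dilute (0.0046 M) anode.
With n = 2, Ecell = −(0.0592/2)·log([dilute]/[conc]) = −(0.0592/2)·log(0.0046/0.88) = +0.068 V.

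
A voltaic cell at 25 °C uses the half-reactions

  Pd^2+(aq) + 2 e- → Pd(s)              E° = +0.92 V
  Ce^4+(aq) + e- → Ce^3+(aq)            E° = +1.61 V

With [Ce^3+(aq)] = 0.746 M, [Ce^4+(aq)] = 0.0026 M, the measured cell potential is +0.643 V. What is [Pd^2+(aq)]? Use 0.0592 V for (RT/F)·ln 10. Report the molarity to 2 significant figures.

0.00047 M

With Ce⁴⁺/Ce³⁺ at the cathode and Pd²⁺/Pd at the anode, E°cell = +1.61 − (+0.92) = +0.69 V (n = 2).
Rearranging E = E° − (0.0592/n)·log Q gives log Q = 2(+0.69 − (+0.643))/0.0592 = 1.588.
The balanced reaction is 2 Ce^4+(aq) + Pd(s) → 2 Ce^3+(aq) + Pd^2+(aq), so Q = ([Ce^3+(aq)]^2·[Pd^2+(aq)]) / [Ce^4+(aq)]^2.
Solving for the unknown gives log [Pd^2+(aq)] = −3.328, so [Pd^2+(aq)] ≈ 0.00047 M.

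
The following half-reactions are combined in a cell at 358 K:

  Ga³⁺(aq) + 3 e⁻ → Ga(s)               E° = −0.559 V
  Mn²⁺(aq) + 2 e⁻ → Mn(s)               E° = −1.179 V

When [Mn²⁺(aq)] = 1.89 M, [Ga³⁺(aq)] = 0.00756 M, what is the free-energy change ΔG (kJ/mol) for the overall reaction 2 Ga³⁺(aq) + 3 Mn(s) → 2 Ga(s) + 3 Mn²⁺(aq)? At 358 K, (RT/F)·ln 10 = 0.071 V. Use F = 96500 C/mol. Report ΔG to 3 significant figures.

−324 kJ/mol

E°cell = −0.559 − (−1.179) = +0.620 V; the balanced reaction transfers n = 6 electrons.
Q = [Mn²⁺(aq)]^3 / [Ga³⁺(aq)]^2 = 1.18×10^5, so log Q = 5.072 and E = +0.620 − (0.071/6)(5.072) = +0.5600 V.
Finally ΔG = −nFE = −(6)(96500 C/mol)(+0.5600 V) = −324 kJ/mol.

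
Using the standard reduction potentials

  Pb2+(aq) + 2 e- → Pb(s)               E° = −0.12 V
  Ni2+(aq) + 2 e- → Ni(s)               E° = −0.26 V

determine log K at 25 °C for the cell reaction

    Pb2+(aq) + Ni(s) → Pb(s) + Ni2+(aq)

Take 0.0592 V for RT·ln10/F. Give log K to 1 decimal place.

The Pb²⁺/Pb couple is reduced (cathode); E°cell = −0.12 − (−0.26) = +0.14 V with n = 2.
At equilibrium E = 0, so log K = nE°cell / 0.0592 = (2)(+0.14) / 0.0592 = 4.7.

log K = 4.7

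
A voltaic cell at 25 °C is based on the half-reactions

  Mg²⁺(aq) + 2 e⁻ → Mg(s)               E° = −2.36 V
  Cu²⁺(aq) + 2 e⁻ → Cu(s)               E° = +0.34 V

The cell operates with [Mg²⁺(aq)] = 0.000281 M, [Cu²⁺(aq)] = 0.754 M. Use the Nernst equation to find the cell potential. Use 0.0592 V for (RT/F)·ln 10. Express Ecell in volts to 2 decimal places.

Since E°(Cu²⁺/Cu) > E°(Mg²⁺/Mg), Cu²⁺/Cu serves as the cathode.
E°cell = E°cat − E°an = +0.34 − (−2.36) = +2.70 V; n = 2.
Balancing gives Cu²⁺(aq) + Mg(s) → Cu(s) + Mg²⁺(aq); hence Q = [Mg²⁺(aq)] / [Cu²⁺(aq)] = 0.000373 (log Q = −3.429).
E = E° − (0.0592/n)·log Q = +2.70 − (0.0592/2)(−3.429) = +2.80 V.

+2.80 V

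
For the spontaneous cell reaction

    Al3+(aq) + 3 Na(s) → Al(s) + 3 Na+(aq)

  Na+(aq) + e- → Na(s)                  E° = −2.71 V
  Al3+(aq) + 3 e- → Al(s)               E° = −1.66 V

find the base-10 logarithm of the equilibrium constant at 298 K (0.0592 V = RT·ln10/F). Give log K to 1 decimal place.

The Al³⁺/Al couple is reduced (cathode); E°cell = −1.66 − (−2.71) = +1.05 V with n = 3.
At equilibrium E = 0, so log K = nE°cell / 0.0592 = (3)(+1.05) / 0.0592 = 53.2.

log K = 53.2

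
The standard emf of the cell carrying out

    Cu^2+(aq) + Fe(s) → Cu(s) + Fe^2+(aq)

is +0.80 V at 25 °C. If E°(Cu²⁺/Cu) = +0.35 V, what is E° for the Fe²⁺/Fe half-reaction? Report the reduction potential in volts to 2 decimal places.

In the reaction as written the Cu²⁺/Cu couple is reduced (cathode) and Fe²⁺/Fe is oxidized (anode), so E°cell = E°(Cu²⁺/Cu) − E°(Fe²⁺/Fe).
E°(Fe²⁺/Fe) = E°(cathode) − E°cell = +0.35 − (+0.80) = −0.45 V.

−0.45 V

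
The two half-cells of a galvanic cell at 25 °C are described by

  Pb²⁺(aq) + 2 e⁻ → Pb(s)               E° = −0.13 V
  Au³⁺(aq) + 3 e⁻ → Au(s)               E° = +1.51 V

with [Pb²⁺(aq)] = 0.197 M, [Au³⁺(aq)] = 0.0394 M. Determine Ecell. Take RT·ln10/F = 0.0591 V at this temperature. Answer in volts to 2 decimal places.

+1.63 V

Au³⁺/Au is reduced (cathode, E° = +1.51 V) and Pb²⁺/Pb is oxidized (anode).
The standard potential is +1.51 − (−0.13) = +1.64 V and the balanced reaction transfers n = 6 electrons.
Balancing gives 2 Au³⁺(aq) + 3 Pb(s) → 2 Au(s) + 3 Pb²⁺(aq); hence Q = [Pb²⁺(aq)]^3 / [Au³⁺(aq)]^2 = 4.93 (log Q = 0.692).
Applying E = E° − (RT ln10/nF)·log Q gives +1.64 − (0.0591/6)(0.692) = +1.63 V.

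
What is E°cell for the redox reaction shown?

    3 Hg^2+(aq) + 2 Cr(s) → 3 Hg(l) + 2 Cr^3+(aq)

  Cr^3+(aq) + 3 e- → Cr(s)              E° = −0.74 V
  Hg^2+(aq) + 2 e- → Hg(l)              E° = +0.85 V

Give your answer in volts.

Hg^2+(aq) gains electrons, so the Hg²⁺/Hg couple is the cathode; the Cr³⁺/Cr couple is the anode.
E°cell = E°(cathode) − E°(anode) = +0.85 − (−0.74) = +1.59 V.
The positive value indicates the reaction is spontaneous as written.

+1.59 V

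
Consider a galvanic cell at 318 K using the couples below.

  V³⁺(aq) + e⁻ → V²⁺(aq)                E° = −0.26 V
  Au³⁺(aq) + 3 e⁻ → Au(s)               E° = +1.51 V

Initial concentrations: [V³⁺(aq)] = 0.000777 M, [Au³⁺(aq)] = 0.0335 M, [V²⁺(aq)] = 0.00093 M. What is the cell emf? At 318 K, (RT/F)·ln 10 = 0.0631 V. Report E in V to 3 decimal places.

+1.744 V

Au³⁺/Au is reduced (cathode, E° = +1.51 V) and V³⁺/V²⁺ is oxidized (anode).
E°cell = +1.51 − (−0.26) = +1.77 V, with n = 3 electrons transferred.
Balancing gives Au³⁺(aq) + 3 V²⁺(aq) → Au(s) + 3 V³⁺(aq); hence Q = [V³⁺(aq)]^3 / ([Au³⁺(aq)]·[V²⁺(aq)]^3) = 17.4 (log Q = 1.241).
Applying E = E° − (RT ln10/nF)·log Q gives +1.77 − (0.0631/3)(1.241) = +1.744 V.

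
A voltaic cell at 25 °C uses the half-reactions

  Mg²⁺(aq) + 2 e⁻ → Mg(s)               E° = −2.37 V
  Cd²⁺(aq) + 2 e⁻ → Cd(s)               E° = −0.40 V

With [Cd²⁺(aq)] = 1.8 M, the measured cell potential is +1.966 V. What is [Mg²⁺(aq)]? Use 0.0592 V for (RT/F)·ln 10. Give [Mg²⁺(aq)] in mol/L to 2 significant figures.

With Cd²⁺/Cd at the cathode and Mg²⁺/Mg at the anode, E°cell = −0.40 − (−2.37) = +1.97 V (n = 2).
Since E = E° − (0.0592/n)·log Q, log Q = n(E° − E)/0.0592 = 0.135.
Balancing electrons gives Cd²⁺(aq) + Mg(s) → Cd(s) + Mg²⁺(aq); thus Q = [Mg²⁺(aq)] / [Cd²⁺(aq)].
Substituting the known concentrations and solving, log [Mg²⁺(aq)] = 0.390 and [Mg²⁺(aq)] = 2.5 M.

2.5 M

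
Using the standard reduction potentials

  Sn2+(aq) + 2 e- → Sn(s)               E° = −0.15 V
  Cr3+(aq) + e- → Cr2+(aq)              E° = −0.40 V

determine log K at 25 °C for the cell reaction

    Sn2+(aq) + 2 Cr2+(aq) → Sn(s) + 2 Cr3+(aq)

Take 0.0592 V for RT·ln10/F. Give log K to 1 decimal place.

The Sn²⁺/Sn couple is reduced (cathode); E°cell = −0.15 − (−0.40) = +0.25 V with n = 2.
At equilibrium E = 0, so log K = nE°cell / 0.0592 = (2)(+0.25) / 0.0592 = 8.4.

log K = 8.4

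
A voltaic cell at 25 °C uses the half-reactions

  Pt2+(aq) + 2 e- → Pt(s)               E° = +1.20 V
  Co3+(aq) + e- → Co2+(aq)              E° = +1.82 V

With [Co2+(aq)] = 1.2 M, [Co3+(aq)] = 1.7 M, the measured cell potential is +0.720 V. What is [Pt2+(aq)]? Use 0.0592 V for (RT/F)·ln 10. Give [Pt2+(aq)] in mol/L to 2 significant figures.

0.00084 M

Co³⁺/Co²⁺ is the cathode (higher E°); E°cell = +1.82 − (+1.20) = +0.62 V with n = 2.
From the Nernst equation, log Q = n(E° − E)/0.0592 = 2·(+0.62 − (+0.720))/0.0592 = −3.378.
For 2 Co3+(aq) + Pt(s) → 2 Co2+(aq) + Pt2+(aq), the reaction quotient is Q = ([Co2+(aq)]^2·[Pt2+(aq)]) / [Co3+(aq)]^2.
Substituting the known concentrations and solving, log [Pt2+(aq)] = −3.075 and [Pt2+(aq)] = 0.00084 M.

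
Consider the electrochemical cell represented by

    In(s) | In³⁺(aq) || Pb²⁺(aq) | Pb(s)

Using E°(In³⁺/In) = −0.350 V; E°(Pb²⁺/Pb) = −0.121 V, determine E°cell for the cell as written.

+0.229 V

By convention the left-hand electrode in cell notation is the anode (oxidation) and the right-hand electrode is the cathode (reduction).
E°cell = E°(right) − E°(left) = −0.121 − (−0.350) = +0.229 V.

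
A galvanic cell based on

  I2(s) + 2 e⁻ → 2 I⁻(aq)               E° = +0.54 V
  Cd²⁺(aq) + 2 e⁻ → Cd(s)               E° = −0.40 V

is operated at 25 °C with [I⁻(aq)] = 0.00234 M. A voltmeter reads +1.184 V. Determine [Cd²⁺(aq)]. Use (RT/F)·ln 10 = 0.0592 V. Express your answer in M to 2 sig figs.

0.0010 M

I₂/I⁻ is the cathode (higher E°); E°cell = +0.54 − (−0.40) = +0.94 V with n = 2.
Rearranging E = E° − (0.0592/n)·log Q gives log Q = 2(+0.94 − (+1.184))/0.0592 = −8.243.
For I2(s) + Cd(s) → 2 I⁻(aq) + Cd²⁺(aq), the reaction quotient is Q = [I⁻(aq)]^2·[Cd²⁺(aq)].
Isolating [Cd²⁺(aq)] in Q = 10^{−8.243} yields log [Cd²⁺(aq)] = −2.981, i.e. 0.0010 M.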